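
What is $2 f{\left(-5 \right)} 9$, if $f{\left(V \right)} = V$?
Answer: $-90$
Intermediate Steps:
$2 f{\left(-5 \right)} 9 = 2 \left(-5\right) 9 = \left(-10\right) 9 = -90$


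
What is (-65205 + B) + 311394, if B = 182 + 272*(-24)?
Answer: 239843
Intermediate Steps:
B = -6346 (B = 182 - 6528 = -6346)
(-65205 + B) + 311394 = (-65205 - 6346) + 311394 = -71551 + 311394 = 239843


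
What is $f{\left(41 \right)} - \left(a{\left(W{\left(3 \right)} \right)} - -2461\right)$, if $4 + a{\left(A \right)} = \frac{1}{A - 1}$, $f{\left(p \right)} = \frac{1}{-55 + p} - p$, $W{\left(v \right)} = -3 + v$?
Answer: $- \frac{34959}{14} \approx -2497.1$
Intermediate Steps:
$a{\left(A \right)} = -4 + \frac{1}{-1 + A}$ ($a{\left(A \right)} = -4 + \frac{1}{A - 1} = -4 + \frac{1}{-1 + A}$)
$f{\left(41 \right)} - \left(a{\left(W{\left(3 \right)} \right)} - -2461\right) = \frac{1 - 41^{2} + 55 \cdot 41}{-55 + 41} - \left(\frac{5 - 4 \left(-3 + 3\right)}{-1 + \left(-3 + 3\right)} - -2461\right) = \frac{1 - 1681 + 2255}{-14} - \left(\frac{5 - 0}{-1 + 0} + 2461\right) = - \frac{1 - 1681 + 2255}{14} - \left(\frac{5 + 0}{-1} + 2461\right) = \left(- \frac{1}{14}\right) 575 - \left(\left(-1\right) 5 + 2461\right) = - \frac{575}{14} - \left(-5 + 2461\right) = - \frac{575}{14} - 2456 = - \frac{34959}{14}$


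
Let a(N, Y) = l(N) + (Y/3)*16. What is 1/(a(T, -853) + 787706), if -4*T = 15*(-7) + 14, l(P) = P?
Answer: 12/9398153 ≈ 1.2768e-6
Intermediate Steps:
T = 91/4 (T = -(15*(-7) + 14)/4 = -(-105 + 14)/4 = -¼*(-91) = 91/4 ≈ 22.750)
a(N, Y) = N + 16*Y/3 (a(N, Y) = N + (Y/3)*16 = N + 16*Y/3)
1/(a(T, -853) + 787706) = 1/((91/4 + (16/3)*(-853)) + 787706) = 1/((91/4 - 13648/3) + 787706) = 1/(-54319/12 + 787706) = 1/(9398153/12) = 12/9398153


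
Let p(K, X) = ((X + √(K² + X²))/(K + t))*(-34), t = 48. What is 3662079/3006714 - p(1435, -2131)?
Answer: -70805864333/1486318954 + 34*√6600386/1483 ≈ 11.263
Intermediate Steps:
p(K, X) = -34*(X + √(K² + X²))/(48 + K) (p(K, X) = ((X + √(K² + X²))/(K + 48))*(-34) = ((X + √(K² + X²))/(48 + K))*(-34) = -34*(X + √(K² + X²))/(48 + K))
3662079/3006714 - p(1435, -2131) = 3662079/3006714 - 34*(-1*(-2131) - √(1435² + (-2131)²))/(48 + 1435) = 3662079*(1/3006714) - 34*(2131 - √(2059225 + 4541161))/1483 = 1220693/1002238 - 34*(2131 - √6600386)/1483 = 1220693/1002238 - (72454/1483 - 34*√6600386/1483) = 1220693/1002238 + (-72454/1483 + 34*√6600386/1483) = -70805864333/1486318954 + 34*√6600386/1483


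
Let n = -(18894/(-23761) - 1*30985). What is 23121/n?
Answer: 549378081/736253479 ≈ 0.74618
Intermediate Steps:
n = 736253479/23761 (n = -(18894*(-1/23761) - 30985) = -(-18894/23761 - 30985) = -1*(-736253479/23761) = 736253479/23761 ≈ 30986.)
23121/n = 23121/(736253479/23761) = 23121*(23761/736253479) = 549378081/736253479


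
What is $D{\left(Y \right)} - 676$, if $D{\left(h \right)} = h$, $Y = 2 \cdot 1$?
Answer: $-674$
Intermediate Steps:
$Y = 2$
$D{\left(Y \right)} - 676 = 2 - 676 = -674$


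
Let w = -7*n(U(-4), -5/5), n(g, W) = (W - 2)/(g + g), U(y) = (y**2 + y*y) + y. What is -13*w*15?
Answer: -585/8 ≈ -73.125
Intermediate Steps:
U(y) = y + 2*y**2 (U(y) = (y**2 + y**2) + y = 2*y**2 + y = y + 2*y**2)
n(g, W) = (-2 + W)/(2*g) (n(g, W) = (-2 + W)/((2*g)) = (-2 + W)*(1/(2*g)) = (-2 + W)/(2*g))
w = 3/8 (w = -7*(-2 - 5/5)/(2*((-4*(1 + 2*(-4))))) = -7*(-2 - 5*1/5)/(2*((-4*(1 - 8)))) = -7*(-2 - 1)/(2*((-4*(-7)))) = -7*(-3)/(2*28) = -7*(-3/56) = 3/8 ≈ 0.37500)
-13*w*15 = -13*3/8*15 = -39/8*15 = -585/8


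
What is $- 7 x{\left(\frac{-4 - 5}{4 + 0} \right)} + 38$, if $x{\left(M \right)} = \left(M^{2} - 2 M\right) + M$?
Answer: $- \frac{211}{16} \approx -13.188$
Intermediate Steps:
$x{\left(M \right)} = M^{2} - M$
$- 7 x{\left(\frac{-4 - 5}{4 + 0} \right)} + 38 = - 7 \frac{-4 - 5}{4 + 0} \left(-1 + \frac{-4 - 5}{4 + 0}\right) + 38 = - 7 - \frac{9}{4} \left(-1 - \frac{9}{4}\right) + 38 = - 7 \left(-9\right) \frac{1}{4} \left(-1 - \frac{9}{4}\right) + 38 = - 7 \left(- \frac{9 \left(-1 - \frac{9}{4}\right)}{4}\right) + 38 = - 7 \left(\left(- \frac{9}{4}\right) \left(- \frac{13}{4}\right)\right) + 38 = \left(-7\right) \frac{117}{16} + 38 = - \frac{819}{16} + 38 = - \frac{211}{16}$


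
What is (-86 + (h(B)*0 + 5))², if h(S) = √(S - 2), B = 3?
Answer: 6561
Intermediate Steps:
h(S) = √(-2 + S)
(-86 + (h(B)*0 + 5))² = (-86 + (√(-2 + 3)*0 + 5))² = (-86 + (√1*0 + 5))² = (-86 + (1*0 + 5))² = (-86 + (0 + 5))² = (-86 + 5)² = (-81)² = 6561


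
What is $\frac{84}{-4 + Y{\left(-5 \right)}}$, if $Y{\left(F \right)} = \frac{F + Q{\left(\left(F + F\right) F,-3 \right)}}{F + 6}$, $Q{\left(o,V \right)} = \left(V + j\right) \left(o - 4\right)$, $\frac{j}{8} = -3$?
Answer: $- \frac{28}{417} \approx -0.067146$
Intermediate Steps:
$j = -24$ ($j = 8 \left(-3\right) = -24$)
$Q{\left(o,V \right)} = \left(-24 + V\right) \left(-4 + o\right)$ ($Q{\left(o,V \right)} = \left(V - 24\right) \left(o - 4\right) = \left(-24 + V\right) \left(-4 + o\right)$)
$Y{\left(F \right)} = \frac{108 + F - 54 F^{2}}{6 + F}$ ($Y{\left(F \right)} = \frac{F - \left(-108 + 27 \left(F + F\right) F\right)}{F + 6} = \frac{F + \left(96 - 24 \cdot 2 F F + 12 - 3 \cdot 2 F F\right)}{6 + F} = \frac{F + \left(96 - 24 \cdot 2 F^{2} + 12 - 3 \cdot 2 F^{2}\right)}{6 + F} = \frac{F + \left(96 - 48 F^{2} + 12 - 6 F^{2}\right)}{6 + F} = \frac{F - \left(-108 + 54 F^{2}\right)}{6 + F} = \frac{108 + F - 54 F^{2}}{6 + F}$)
$\frac{84}{-4 + Y{\left(-5 \right)}} = \frac{84}{-4 + \frac{108 - 5 - 54 \left(-5\right)^{2}}{6 - 5}} = \frac{84}{-4 + \frac{108 - 5 - 1350}{1}} = \frac{84}{-4 + 1 \left(108 - 5 - 1350\right)} = \frac{84}{-4 + 1 \left(-1247\right)} = \frac{84}{-4 - 1247} = \frac{84}{-1251} = 84 \left(- \frac{1}{1251}\right) = - \frac{28}{417}$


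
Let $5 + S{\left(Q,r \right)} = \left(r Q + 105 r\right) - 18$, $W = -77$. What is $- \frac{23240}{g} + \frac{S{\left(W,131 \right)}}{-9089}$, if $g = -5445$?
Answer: $\frac{38276267}{9897921} \approx 3.8671$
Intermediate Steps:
$S{\left(Q,r \right)} = -23 + 105 r + Q r$ ($S{\left(Q,r \right)} = -5 - \left(18 - 105 r - r Q\right) = -5 - \left(18 - 105 r - Q r\right) = -5 + \left(-18 + 105 r + Q r\right) = -23 + 105 r + Q r$)
$- \frac{23240}{g} + \frac{S{\left(W,131 \right)}}{-9089} = - \frac{23240}{-5445} + \frac{-23 + 105 \cdot 131 - 10087}{-9089} = \left(-23240\right) \left(- \frac{1}{5445}\right) + \left(-23 + 13755 - 10087\right) \left(- \frac{1}{9089}\right) = \frac{4648}{1089} + 3645 \left(- \frac{1}{9089}\right) = \frac{4648}{1089} - \frac{3645}{9089} = \frac{38276267}{9897921}$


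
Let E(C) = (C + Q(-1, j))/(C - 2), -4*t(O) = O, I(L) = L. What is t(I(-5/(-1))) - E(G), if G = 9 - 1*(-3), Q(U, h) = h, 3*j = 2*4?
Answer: -163/60 ≈ -2.7167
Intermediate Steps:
j = 8/3 (j = (2*4)/3 = (⅓)*8 = 8/3 ≈ 2.6667)
t(O) = -O/4
G = 12 (G = 9 + 3 = 12)
E(C) = (8/3 + C)/(-2 + C) (E(C) = (C + 8/3)/(C - 2) = (8/3 + C)/(-2 + C))
t(I(-5/(-1))) - E(G) = -(-5)/(4*(-1)) - (8/3 + 12)/(-2 + 12) = -(-5)*(-1)/4 - 44/(10*3) = -¼*5 - 44/(10*3) = -5/4 - 1*22/15 = -5/4 - 22/15 = -163/60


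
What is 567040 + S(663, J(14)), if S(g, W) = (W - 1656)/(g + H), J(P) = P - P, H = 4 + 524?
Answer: 225114328/397 ≈ 5.6704e+5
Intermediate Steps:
H = 528
J(P) = 0
S(g, W) = (-1656 + W)/(528 + g) (S(g, W) = (W - 1656)/(g + 528) = (-1656 + W)/(528 + g))
567040 + S(663, J(14)) = 567040 + (-1656 + 0)/(528 + 663) = 567040 - 1656/1191 = 567040 + (1/1191)*(-1656) = 567040 - 552/397 = 225114328/397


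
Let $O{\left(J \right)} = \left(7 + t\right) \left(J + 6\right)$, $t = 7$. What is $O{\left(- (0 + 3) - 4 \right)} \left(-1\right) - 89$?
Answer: $-75$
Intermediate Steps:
$O{\left(J \right)} = 84 + 14 J$ ($O{\left(J \right)} = \left(7 + 7\right) \left(J + 6\right) = 14 \left(6 + J\right) = 84 + 14 J$)
$O{\left(- (0 + 3) - 4 \right)} \left(-1\right) - 89 = \left(84 + 14 \left(- (0 + 3) - 4\right)\right) \left(-1\right) - 89 = \left(84 + 14 \left(\left(-1\right) 3 - 4\right)\right) \left(-1\right) - 89 = \left(84 + 14 \left(-3 - 4\right)\right) \left(-1\right) - 89 = \left(84 + 14 \left(-7\right)\right) \left(-1\right) - 89 = \left(84 - 98\right) \left(-1\right) - 89 = \left(-14\right) \left(-1\right) - 89 = 14 - 89 = -75$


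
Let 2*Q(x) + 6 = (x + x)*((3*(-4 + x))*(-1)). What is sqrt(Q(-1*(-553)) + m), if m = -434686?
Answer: 2*I*sqrt(336370) ≈ 1159.9*I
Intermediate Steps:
Q(x) = -3 + x*(12 - 3*x) (Q(x) = -3 + ((x + x)*((3*(-4 + x))*(-1)))/2 = -3 + ((2*x)*((-12 + 3*x)*(-1)))/2 = -3 + ((2*x)*(12 - 3*x))/2 = -3 + (2*x*(12 - 3*x))/2 = -3 + x*(12 - 3*x))
sqrt(Q(-1*(-553)) + m) = sqrt((-3 - 3*(-1*(-553))**2 + 12*(-1*(-553))) - 434686) = sqrt((-3 - 3*553**2 + 12*553) - 434686) = sqrt((-3 - 3*305809 + 6636) - 434686) = sqrt((-3 - 917427 + 6636) - 434686) = sqrt(-910794 - 434686) = sqrt(-1345480) = 2*I*sqrt(336370)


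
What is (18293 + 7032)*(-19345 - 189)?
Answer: -494698550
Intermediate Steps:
(18293 + 7032)*(-19345 - 189) = 25325*(-19534) = -494698550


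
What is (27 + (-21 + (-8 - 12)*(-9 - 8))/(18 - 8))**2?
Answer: 346921/100 ≈ 3469.2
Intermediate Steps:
(27 + (-21 + (-8 - 12)*(-9 - 8))/(18 - 8))**2 = (27 + (-21 - 20*(-17))/10)**2 = (27 + (-21 + 340)*(1/10))**2 = (27 + 319*(1/10))**2 = (27 + 319/10)**2 = (589/10)**2 = 346921/100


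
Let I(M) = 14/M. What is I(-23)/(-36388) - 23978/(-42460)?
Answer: 114024762/201907915 ≈ 0.56474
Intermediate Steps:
I(-23)/(-36388) - 23978/(-42460) = (14/(-23))/(-36388) - 23978/(-42460) = (14*(-1/23))*(-1/36388) - 23978*(-1/42460) = -14/23*(-1/36388) + 11989/21230 = 7/418462 + 11989/21230 = 114024762/201907915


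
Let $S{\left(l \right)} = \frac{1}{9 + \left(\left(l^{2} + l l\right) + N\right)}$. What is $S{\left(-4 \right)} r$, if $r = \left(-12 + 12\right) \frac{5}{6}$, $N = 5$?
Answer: $0$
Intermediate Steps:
$r = 0$ ($r = 0 \cdot 5 \cdot \frac{1}{6} = 0 \cdot \frac{5}{6} = 0$)
$S{\left(l \right)} = \frac{1}{14 + 2 l^{2}}$ ($S{\left(l \right)} = \frac{1}{9 + \left(\left(l^{2} + l l\right) + 5\right)} = \frac{1}{9 + \left(\left(l^{2} + l^{2}\right) + 5\right)} = \frac{1}{9 + \left(2 l^{2} + 5\right)} = \frac{1}{9 + \left(5 + 2 l^{2}\right)} = \frac{1}{14 + 2 l^{2}}$)
$S{\left(-4 \right)} r = \frac{1}{2 \left(7 + \left(-4\right)^{2}\right)} 0 = \frac{1}{2 \left(7 + 16\right)} 0 = \frac{1}{2 \cdot 23} \cdot 0 = \frac{1}{2} \cdot \frac{1}{23} \cdot 0 = \frac{1}{46} \cdot 0 = 0$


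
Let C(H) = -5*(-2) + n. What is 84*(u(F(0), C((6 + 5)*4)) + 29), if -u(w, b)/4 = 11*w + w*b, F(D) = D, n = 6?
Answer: 2436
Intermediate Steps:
C(H) = 16 (C(H) = -5*(-2) + 6 = 10 + 6 = 16)
u(w, b) = -44*w - 4*b*w (u(w, b) = -4*(11*w + w*b) = -4*(11*w + b*w) = -44*w - 4*b*w)
84*(u(F(0), C((6 + 5)*4)) + 29) = 84*(-4*0*(11 + 16) + 29) = 84*(-4*0*27 + 29) = 84*(0 + 29) = 84*29 = 2436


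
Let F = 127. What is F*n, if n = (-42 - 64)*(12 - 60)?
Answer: 646176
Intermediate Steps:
n = 5088 (n = -106*(-48) = 5088)
F*n = 127*5088 = 646176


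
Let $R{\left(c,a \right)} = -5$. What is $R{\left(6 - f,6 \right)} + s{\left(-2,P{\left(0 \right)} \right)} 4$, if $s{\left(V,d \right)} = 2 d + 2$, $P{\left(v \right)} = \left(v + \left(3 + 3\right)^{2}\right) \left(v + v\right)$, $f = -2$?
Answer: $3$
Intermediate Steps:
$P{\left(v \right)} = 2 v \left(36 + v\right)$ ($P{\left(v \right)} = \left(v + 6^{2}\right) 2 v = \left(v + 36\right) 2 v = \left(36 + v\right) 2 v = 2 v \left(36 + v\right)$)
$s{\left(V,d \right)} = 2 + 2 d$
$R{\left(6 - f,6 \right)} + s{\left(-2,P{\left(0 \right)} \right)} 4 = -5 + \left(2 + 2 \cdot 2 \cdot 0 \left(36 + 0\right)\right) 4 = -5 + \left(2 + 2 \cdot 2 \cdot 0 \cdot 36\right) 4 = -5 + \left(2 + 2 \cdot 0\right) 4 = -5 + \left(2 + 0\right) 4 = -5 + 2 \cdot 4 = -5 + 8 = 3$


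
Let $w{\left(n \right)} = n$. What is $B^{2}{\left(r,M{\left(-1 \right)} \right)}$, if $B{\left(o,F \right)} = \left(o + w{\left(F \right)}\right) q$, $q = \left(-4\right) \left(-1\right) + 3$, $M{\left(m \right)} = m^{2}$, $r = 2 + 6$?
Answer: $3969$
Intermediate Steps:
$r = 8$
$q = 7$ ($q = 4 + 3 = 7$)
$B{\left(o,F \right)} = 7 F + 7 o$ ($B{\left(o,F \right)} = \left(o + F\right) 7 = \left(F + o\right) 7 = 7 F + 7 o$)
$B^{2}{\left(r,M{\left(-1 \right)} \right)} = \left(7 \left(-1\right)^{2} + 7 \cdot 8\right)^{2} = \left(7 \cdot 1 + 56\right)^{2} = \left(7 + 56\right)^{2} = 63^{2} = 3969$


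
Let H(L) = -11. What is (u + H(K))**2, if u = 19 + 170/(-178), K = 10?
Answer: 393129/7921 ≈ 49.631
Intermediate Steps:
u = 1606/89 (u = 19 + 170*(-1/178) = 19 - 85/89 = 1606/89 ≈ 18.045)
(u + H(K))**2 = (1606/89 - 11)**2 = (627/89)**2 = 393129/7921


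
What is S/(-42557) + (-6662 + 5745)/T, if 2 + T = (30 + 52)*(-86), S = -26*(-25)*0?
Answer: 917/7054 ≈ 0.13000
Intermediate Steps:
S = 0 (S = 650*0 = 0)
T = -7054 (T = -2 + (30 + 52)*(-86) = -2 + 82*(-86) = -2 - 7052 = -7054)
S/(-42557) + (-6662 + 5745)/T = 0/(-42557) + (-6662 + 5745)/(-7054) = 0*(-1/42557) - 917*(-1/7054) = 0 + 917/7054 = 917/7054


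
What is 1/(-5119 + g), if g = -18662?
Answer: -1/23781 ≈ -4.2050e-5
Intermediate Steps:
1/(-5119 + g) = 1/(-5119 - 18662) = 1/(-23781) = -1/23781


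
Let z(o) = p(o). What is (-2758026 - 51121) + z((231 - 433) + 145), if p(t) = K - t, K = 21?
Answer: -2809069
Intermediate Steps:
p(t) = 21 - t
z(o) = 21 - o
(-2758026 - 51121) + z((231 - 433) + 145) = (-2758026 - 51121) + (21 - ((231 - 433) + 145)) = -2809147 + (21 - (-202 + 145)) = -2809147 + (21 - 1*(-57)) = -2809147 + (21 + 57) = -2809147 + 78 = -2809069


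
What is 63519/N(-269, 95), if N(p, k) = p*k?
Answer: -63519/25555 ≈ -2.4856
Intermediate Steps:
N(p, k) = k*p
63519/N(-269, 95) = 63519/((95*(-269))) = 63519/(-25555) = 63519*(-1/25555) = -63519/25555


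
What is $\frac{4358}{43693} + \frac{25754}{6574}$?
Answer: $\frac{576959507}{143618891} \approx 4.0173$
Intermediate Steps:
$\frac{4358}{43693} + \frac{25754}{6574} = 4358 \cdot \frac{1}{43693} + 25754 \cdot \frac{1}{6574} = \frac{4358}{43693} + \frac{12877}{3287} = \frac{576959507}{143618891}$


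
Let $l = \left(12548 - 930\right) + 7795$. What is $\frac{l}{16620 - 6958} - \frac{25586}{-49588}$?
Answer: $\frac{13748452}{5444537} \approx 2.5252$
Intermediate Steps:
$l = 19413$ ($l = 11618 + 7795 = 19413$)
$\frac{l}{16620 - 6958} - \frac{25586}{-49588} = \frac{19413}{16620 - 6958} - \frac{25586}{-49588} = \frac{19413}{16620 - 6958} - - \frac{1163}{2254} = \frac{19413}{9662} + \frac{1163}{2254} = \frac{13748452}{5444537}$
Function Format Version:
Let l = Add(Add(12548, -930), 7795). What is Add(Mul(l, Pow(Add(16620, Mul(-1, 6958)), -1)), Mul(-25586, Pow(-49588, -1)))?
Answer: Rational(13748452, 5444537) ≈ 2.5252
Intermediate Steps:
l = 19413 (l = Add(11618, 7795) = 19413)
Add(Mul(l, Pow(Add(16620, Mul(-1, 6958)), -1)), Mul(-25586, Pow(-49588, -1))) = Add(Mul(19413, Pow(Add(16620, Mul(-1, 6958)), -1)), Mul(-25586, Pow(-49588, -1))) = Add(Mul(19413, Pow(Add(16620, -6958), -1)), Mul(-25586, Rational(-1, 49588))) = Add(Mul(19413, Pow(9662, -1)), Rational(1163, 2254)) = Add(Mul(19413, Rational(1, 9662)), Rational(1163, 2254)) = Add(Rational(19413, 9662), Rational(1163, 2254)) = Rational(13748452, 5444537)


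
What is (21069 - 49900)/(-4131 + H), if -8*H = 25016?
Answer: 28831/7258 ≈ 3.9723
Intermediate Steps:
H = -3127 (H = -⅛*25016 = -3127)
(21069 - 49900)/(-4131 + H) = (21069 - 49900)/(-4131 - 3127) = -28831/(-7258) = -28831*(-1/7258) = 28831/7258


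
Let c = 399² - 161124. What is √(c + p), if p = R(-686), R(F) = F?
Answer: I*√2609 ≈ 51.078*I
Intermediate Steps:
p = -686
c = -1923 (c = 159201 - 161124 = -1923)
√(c + p) = √(-1923 - 686) = √(-2609) = I*√2609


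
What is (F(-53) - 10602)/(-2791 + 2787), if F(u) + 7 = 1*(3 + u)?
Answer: 10659/4 ≈ 2664.8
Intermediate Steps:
F(u) = -4 + u (F(u) = -7 + 1*(3 + u) = -7 + (3 + u) = -4 + u)
(F(-53) - 10602)/(-2791 + 2787) = ((-4 - 53) - 10602)/(-2791 + 2787) = (-57 - 10602)/(-4) = -10659*(-1/4) = 10659/4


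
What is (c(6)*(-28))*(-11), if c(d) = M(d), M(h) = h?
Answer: 1848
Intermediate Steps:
c(d) = d
(c(6)*(-28))*(-11) = (6*(-28))*(-11) = -168*(-11) = 1848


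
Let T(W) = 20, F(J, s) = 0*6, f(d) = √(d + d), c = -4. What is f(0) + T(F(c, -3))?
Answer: 20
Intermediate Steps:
f(d) = √2*√d (f(d) = √(2*d) = √2*√d)
F(J, s) = 0
f(0) + T(F(c, -3)) = √2*√0 + 20 = √2*0 + 20 = 0 + 20 = 20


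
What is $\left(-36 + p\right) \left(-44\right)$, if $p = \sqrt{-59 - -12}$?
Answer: $1584 - 44 i \sqrt{47} \approx 1584.0 - 301.65 i$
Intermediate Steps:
$p = i \sqrt{47}$ ($p = \sqrt{-59 + 12} = \sqrt{-47} = i \sqrt{47} \approx 6.8557 i$)
$\left(-36 + p\right) \left(-44\right) = \left(-36 + i \sqrt{47}\right) \left(-44\right) = 1584 - 44 i \sqrt{47}$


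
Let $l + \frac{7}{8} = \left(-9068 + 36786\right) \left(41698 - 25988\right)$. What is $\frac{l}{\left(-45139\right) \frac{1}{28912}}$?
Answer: $- \frac{12589724014062}{45139} \approx -2.7891 \cdot 10^{8}$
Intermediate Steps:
$l = \frac{3483598233}{8}$ ($l = - \frac{7}{8} + \left(-9068 + 36786\right) \left(41698 - 25988\right) = - \frac{7}{8} + 27718 \cdot 15710 = - \frac{7}{8} + 435449780 = \frac{3483598233}{8} \approx 4.3545 \cdot 10^{8}$)
$\frac{l}{\left(-45139\right) \frac{1}{28912}} = \frac{3483598233}{8 \left(- \frac{45139}{28912}\right)} = \frac{3483598233}{8} \left(- \frac{28912}{45139}\right) = - \frac{12589724014062}{45139}$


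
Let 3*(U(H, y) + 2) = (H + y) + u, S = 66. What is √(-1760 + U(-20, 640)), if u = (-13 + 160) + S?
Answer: I*√13359/3 ≈ 38.527*I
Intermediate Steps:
u = 213 (u = (-13 + 160) + 66 = 147 + 66 = 213)
U(H, y) = 69 + H/3 + y/3 (U(H, y) = -2 + ((H + y) + 213)/3 = -2 + (213 + H + y)/3 = -2 + (71 + H/3 + y/3) = 69 + H/3 + y/3)
√(-1760 + U(-20, 640)) = √(-1760 + (69 + (⅓)*(-20) + (⅓)*640)) = √(-1760 + (69 - 20/3 + 640/3)) = √(-1760 + 827/3) = √(-4453/3) = I*√13359/3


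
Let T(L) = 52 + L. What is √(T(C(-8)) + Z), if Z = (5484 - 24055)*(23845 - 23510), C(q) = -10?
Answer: I*√6221243 ≈ 2494.2*I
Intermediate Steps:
Z = -6221285 (Z = -18571*335 = -6221285)
√(T(C(-8)) + Z) = √((52 - 10) - 6221285) = √(42 - 6221285) = √(-6221243) = I*√6221243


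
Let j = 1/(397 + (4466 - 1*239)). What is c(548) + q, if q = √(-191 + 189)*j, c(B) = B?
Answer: 548 + I*√2/4624 ≈ 548.0 + 0.00030584*I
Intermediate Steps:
j = 1/4624 (j = 1/(397 + (4466 - 239)) = 1/(397 + 4227) = 1/4624 ≈ 0.00021626)
q = I*√2/4624 (q = √(-191 + 189)*(1/4624) = √(-2)*(1/4624) = (I*√2)*(1/4624) = I*√2/4624 ≈ 0.00030584*I)
c(548) + q = 548 + I*√2/4624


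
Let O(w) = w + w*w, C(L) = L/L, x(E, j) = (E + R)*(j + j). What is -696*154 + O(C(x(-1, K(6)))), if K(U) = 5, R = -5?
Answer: -107182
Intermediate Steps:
x(E, j) = 2*j*(-5 + E) (x(E, j) = (E - 5)*(j + j) = (-5 + E)*(2*j) = 2*j*(-5 + E))
C(L) = 1
O(w) = w + w**2
-696*154 + O(C(x(-1, K(6)))) = -696*154 + 1*(1 + 1) = -107184 + 1*2 = -107184 + 2 = -107182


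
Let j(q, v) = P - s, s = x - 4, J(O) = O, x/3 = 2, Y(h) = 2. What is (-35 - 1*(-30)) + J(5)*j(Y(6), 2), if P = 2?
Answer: -5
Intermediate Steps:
x = 6 (x = 3*2 = 6)
s = 2 (s = 6 - 4 = 2)
j(q, v) = 0 (j(q, v) = 2 - 1*2 = 2 - 2 = 0)
(-35 - 1*(-30)) + J(5)*j(Y(6), 2) = (-35 - 1*(-30)) + 5*0 = (-35 + 30) + 0 = -5 + 0 = -5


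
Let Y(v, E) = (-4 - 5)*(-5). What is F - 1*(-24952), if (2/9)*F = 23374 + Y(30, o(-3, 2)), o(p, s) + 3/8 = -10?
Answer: 260675/2 ≈ 1.3034e+5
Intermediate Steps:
o(p, s) = -83/8 (o(p, s) = -3/8 - 10 = -83/8)
Y(v, E) = 45 (Y(v, E) = -9*(-5) = 45)
F = 210771/2 (F = 9*(23374 + 45)/2 = (9/2)*23419 = 210771/2 ≈ 1.0539e+5)
F - 1*(-24952) = 210771/2 - 1*(-24952) = 210771/2 + 24952 = 260675/2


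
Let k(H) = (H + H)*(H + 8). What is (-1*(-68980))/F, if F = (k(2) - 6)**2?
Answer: 17245/289 ≈ 59.671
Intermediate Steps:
k(H) = 2*H*(8 + H) (k(H) = (2*H)*(8 + H) = 2*H*(8 + H))
F = 1156 (F = (2*2*(8 + 2) - 6)**2 = (2*2*10 - 6)**2 = (40 - 6)**2 = 34**2 = 1156)
(-1*(-68980))/F = -1*(-68980)/1156 = 68980*(1/1156) = 17245/289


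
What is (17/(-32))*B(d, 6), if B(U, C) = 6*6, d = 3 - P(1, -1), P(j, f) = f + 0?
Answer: -153/8 ≈ -19.125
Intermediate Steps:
P(j, f) = f
d = 4 (d = 3 - 1*(-1) = 3 + 1 = 4)
B(U, C) = 36
(17/(-32))*B(d, 6) = (17/(-32))*36 = (17*(-1/32))*36 = -17/32*36 = -153/8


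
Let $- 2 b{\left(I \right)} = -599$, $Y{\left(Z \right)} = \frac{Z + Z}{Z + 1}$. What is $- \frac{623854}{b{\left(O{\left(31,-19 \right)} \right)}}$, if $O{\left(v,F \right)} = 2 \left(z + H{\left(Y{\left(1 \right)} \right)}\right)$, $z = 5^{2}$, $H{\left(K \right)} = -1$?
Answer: $- \frac{1247708}{599} \approx -2083.0$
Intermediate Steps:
$Y{\left(Z \right)} = \frac{2 Z}{1 + Z}$
$z = 25$
$O{\left(v,F \right)} = 48$ ($O{\left(v,F \right)} = 2 \left(25 - 1\right) = 2 \cdot 24 = 48$)
$b{\left(I \right)} = \frac{599}{2}$ ($b{\left(I \right)} = \left(- \frac{1}{2}\right) \left(-599\right) = \frac{599}{2}$)
$- \frac{623854}{b{\left(O{\left(31,-19 \right)} \right)}} = - \frac{623854}{\frac{599}{2}} = \left(-623854\right) \frac{2}{599} = - \frac{1247708}{599}$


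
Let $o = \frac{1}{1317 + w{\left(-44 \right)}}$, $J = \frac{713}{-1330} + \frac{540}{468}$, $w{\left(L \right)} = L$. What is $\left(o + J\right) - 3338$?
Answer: $- \frac{3866122803}{1158430} \approx -3337.4$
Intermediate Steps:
$J = \frac{10681}{17290}$ ($J = 713 \left(- \frac{1}{1330}\right) + 540 \cdot \frac{1}{468} = - \frac{713}{1330} + \frac{15}{13} = \frac{10681}{17290} \approx 0.61776$)
$o = \frac{1}{1273}$ ($o = \frac{1}{1317 - 44} = \frac{1}{1273} \approx 0.00078555$)
$\left(o + J\right) - 3338 = \left(\frac{1}{1273} + \frac{10681}{17290}\right) - 3338 = \frac{716537}{1158430} - 3338 = - \frac{3866122803}{1158430}$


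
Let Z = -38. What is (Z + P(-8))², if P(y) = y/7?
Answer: 75076/49 ≈ 1532.2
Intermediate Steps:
P(y) = y/7 (P(y) = y*(⅐) = y/7)
(Z + P(-8))² = (-38 + (⅐)*(-8))² = (-38 - 8/7)² = (-274/7)² = 75076/49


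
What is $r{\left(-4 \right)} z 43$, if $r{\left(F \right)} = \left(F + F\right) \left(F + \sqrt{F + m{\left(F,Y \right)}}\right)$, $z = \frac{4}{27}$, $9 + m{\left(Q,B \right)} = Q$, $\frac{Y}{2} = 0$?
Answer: $\frac{5504}{27} - \frac{1376 i \sqrt{17}}{27} \approx 203.85 - 210.13 i$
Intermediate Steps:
$Y = 0$ ($Y = 2 \cdot 0 = 0$)
$m{\left(Q,B \right)} = -9 + Q$
$z = \frac{4}{27}$ ($z = 4 \cdot \frac{1}{27} = \frac{4}{27} \approx 0.14815$)
$r{\left(F \right)} = 2 F \left(F + \sqrt{-9 + 2 F}\right)$ ($r{\left(F \right)} = \left(F + F\right) \left(F + \sqrt{F + \left(-9 + F\right)}\right) = 2 F \left(F + \sqrt{-9 + 2 F}\right)$)
$r{\left(-4 \right)} z 43 = 2 \left(-4\right) \left(-4 + \sqrt{-9 + 2 \left(-4\right)}\right) \frac{4}{27} \cdot 43 = 2 \left(-4\right) \left(-4 + \sqrt{-9 - 8}\right) \frac{4}{27} \cdot 43 = 2 \left(-4\right) \left(-4 + \sqrt{-17}\right) \frac{4}{27} \cdot 43 = 2 \left(-4\right) \left(-4 + i \sqrt{17}\right) \frac{4}{27} \cdot 43 = \left(32 - 8 i \sqrt{17}\right) \frac{4}{27} \cdot 43 = \left(\frac{128}{27} - \frac{32 i \sqrt{17}}{27}\right) 43 = \frac{5504}{27} - \frac{1376 i \sqrt{17}}{27}$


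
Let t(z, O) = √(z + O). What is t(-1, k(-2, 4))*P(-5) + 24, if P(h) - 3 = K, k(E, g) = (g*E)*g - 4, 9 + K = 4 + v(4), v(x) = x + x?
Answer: 24 + 6*I*√37 ≈ 24.0 + 36.497*I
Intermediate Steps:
v(x) = 2*x
K = 3 (K = -9 + (4 + 2*4) = -9 + (4 + 8) = -9 + 12 = 3)
k(E, g) = -4 + E*g² (k(E, g) = (E*g)*g - 4 = E*g² - 4 = -4 + E*g²)
t(z, O) = √(O + z)
P(h) = 6 (P(h) = 3 + 3 = 6)
t(-1, k(-2, 4))*P(-5) + 24 = √((-4 - 2*4²) - 1)*6 + 24 = √((-4 - 2*16) - 1)*6 + 24 = √((-4 - 32) - 1)*6 + 24 = √(-36 - 1)*6 + 24 = √(-37)*6 + 24 = (I*√37)*6 + 24 = 6*I*√37 + 24 = 24 + 6*I*√37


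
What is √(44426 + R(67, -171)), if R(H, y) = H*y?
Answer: √32969 ≈ 181.57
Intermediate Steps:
√(44426 + R(67, -171)) = √(44426 + 67*(-171)) = √(44426 - 11457) = √32969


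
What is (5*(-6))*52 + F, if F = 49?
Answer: -1511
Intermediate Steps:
(5*(-6))*52 + F = (5*(-6))*52 + 49 = -30*52 + 49 = -1560 + 49 = -1511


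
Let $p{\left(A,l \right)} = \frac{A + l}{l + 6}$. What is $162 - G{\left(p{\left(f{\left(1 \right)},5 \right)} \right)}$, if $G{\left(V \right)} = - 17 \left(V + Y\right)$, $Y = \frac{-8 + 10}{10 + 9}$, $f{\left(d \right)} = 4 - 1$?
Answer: $\frac{36816}{209} \approx 176.15$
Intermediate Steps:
$f{\left(d \right)} = 3$
$Y = \frac{2}{19} \approx 0.10526$
$p{\left(A,l \right)} = \frac{A + l}{6 + l}$
$G{\left(V \right)} = - \frac{34}{19} - 17 V$ ($G{\left(V \right)} = - 17 \left(V + \frac{2}{19}\right) = - 17 \left(\frac{2}{19} + V\right) = - \frac{34}{19} - 17 V$)
$162 - G{\left(p{\left(f{\left(1 \right)},5 \right)} \right)} = 162 - \left(- \frac{34}{19} - 17 \frac{3 + 5}{6 + 5}\right) = 162 - \left(- \frac{34}{19} - 17 \cdot \frac{1}{11} \cdot 8\right) = 162 - \left(- \frac{34}{19} - \frac{136}{11}\right) = 162 - - \frac{2958}{209} = 162 + \frac{2958}{209} = \frac{36816}{209}$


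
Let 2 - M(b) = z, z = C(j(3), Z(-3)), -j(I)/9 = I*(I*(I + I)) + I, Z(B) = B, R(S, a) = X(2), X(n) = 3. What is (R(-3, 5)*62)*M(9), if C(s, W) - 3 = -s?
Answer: -95604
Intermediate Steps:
R(S, a) = 3
j(I) = -18*I**3 - 9*I (j(I) = -9*(I*(I*(I + I)) + I) = -9*(I*(I*(2*I)) + I) = -9*(I*(2*I**2) + I) = -9*(2*I**3 + I) = -9*(I + 2*I**3) = -18*I**3 - 9*I)
C(s, W) = 3 - s
z = 516 (z = 3 - (-18*3**3 - 9*3) = 3 - (-18*27 - 27) = 3 - (-486 - 27) = 3 - 1*(-513) = 3 + 513 = 516)
M(b) = -514 (M(b) = 2 - 1*516 = 2 - 516 = -514)
(R(-3, 5)*62)*M(9) = (3*62)*(-514) = 186*(-514) = -95604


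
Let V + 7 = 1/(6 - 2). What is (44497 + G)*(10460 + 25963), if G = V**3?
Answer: 103008796875/64 ≈ 1.6095e+9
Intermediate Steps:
V = -27/4 (V = -7 + 1/(6 - 2) = -7 + 1/4 = -27/4 ≈ -6.7500)
G = -19683/64 (G = (-27/4)**3 = -19683/64 ≈ -307.55)
(44497 + G)*(10460 + 25963) = (44497 - 19683/64)*(10460 + 25963) = (2828125/64)*36423 = 103008796875/64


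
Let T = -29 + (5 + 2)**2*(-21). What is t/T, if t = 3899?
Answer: -3899/1058 ≈ -3.6853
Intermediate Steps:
T = -1058 (T = -29 + 7**2*(-21) = -29 + 49*(-21) = -29 - 1029 = -1058)
t/T = 3899/(-1058) = 3899*(-1/1058) = -3899/1058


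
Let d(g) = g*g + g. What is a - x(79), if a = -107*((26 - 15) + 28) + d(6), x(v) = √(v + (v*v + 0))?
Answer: -4131 - 4*√395 ≈ -4210.5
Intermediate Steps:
d(g) = g + g² (d(g) = g² + g = g + g²)
x(v) = √(v + v²) (x(v) = √(v + (v² + 0)) = √(v + v²))
a = -4131 (a = -107*((26 - 15) + 28) + 6*(1 + 6) = -107*(11 + 28) + 6*7 = -107*39 + 42 = -4173 + 42 = -4131)
a - x(79) = -4131 - √(79*(1 + 79)) = -4131 - √(79*80) = -4131 - √6320 = -4131 - 4*√395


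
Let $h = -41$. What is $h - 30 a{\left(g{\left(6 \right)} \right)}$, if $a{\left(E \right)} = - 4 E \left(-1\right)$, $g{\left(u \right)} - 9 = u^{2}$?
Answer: $-5441$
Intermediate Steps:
$g{\left(u \right)} = 9 + u^{2}$
$a{\left(E \right)} = 4 E$
$h - 30 a{\left(g{\left(6 \right)} \right)} = -41 - 30 \cdot 4 \left(9 + 6^{2}\right) = -41 - 30 \cdot 4 \left(9 + 36\right) = -41 - 30 \cdot 4 \cdot 45 = -41 - 5400 = -5441$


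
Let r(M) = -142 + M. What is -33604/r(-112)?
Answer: 16802/127 ≈ 132.30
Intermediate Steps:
-33604/r(-112) = -33604/(-142 - 112) = -33604/(-254) = -33604*(-1/254) = 16802/127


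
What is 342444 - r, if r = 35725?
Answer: 306719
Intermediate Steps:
342444 - r = 342444 - 1*35725 = 342444 - 35725 = 306719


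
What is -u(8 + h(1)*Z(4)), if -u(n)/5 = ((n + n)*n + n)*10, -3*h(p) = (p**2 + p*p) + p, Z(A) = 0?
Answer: 6800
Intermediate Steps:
h(p) = -2*p**2/3 - p/3 (h(p) = -((p**2 + p*p) + p)/3 = -((p**2 + p**2) + p)/3 = -(2*p**2 + p)/3 = -(p + 2*p**2)/3 = -2*p**2/3 - p/3)
u(n) = -100*n**2 - 50*n (u(n) = -5*((n + n)*n + n)*10 = -5*((2*n)*n + n)*10 = -5*(2*n**2 + n)*10 = -5*(n + 2*n**2)*10 = -5*(10*n + 20*n**2) = -100*n**2 - 50*n)
-u(8 + h(1)*Z(4)) = -(-50)*(8 - 1/3*1*(1 + 2*1)*0)*(1 + 2*(8 - 1/3*1*(1 + 2*1)*0)) = -(-50)*(8 - 1/3*1*(1 + 2)*0)*(1 + 2*(8 - 1/3*1*(1 + 2)*0)) = -(-50)*(8 - 1/3*1*3*0)*(1 + 2*(8 - 1/3*1*3*0)) = -(-50)*(8 - 1*0)*(1 + 2*(8 - 1*0)) = -(-50)*(8 + 0)*(1 + 2*(8 + 0)) = -(-50)*8*(1 + 2*8) = -(-50)*8*(1 + 16) = -(-50)*8*17 = -1*(-6800) = 6800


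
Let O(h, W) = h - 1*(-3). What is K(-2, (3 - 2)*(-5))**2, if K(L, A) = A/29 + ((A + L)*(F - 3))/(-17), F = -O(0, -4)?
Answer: 1697809/243049 ≈ 6.9855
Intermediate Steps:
O(h, W) = 3 + h (O(h, W) = h + 3 = 3 + h)
F = -3 (F = -(3 + 0) = -1*3 = -3)
K(L, A) = 6*L/17 + 191*A/493 (K(L, A) = A/29 + ((A + L)*(-3 - 3))/(-17) = A*(1/29) + ((A + L)*(-6))*(-1/17) = A/29 + (-6*A - 6*L)*(-1/17) = A/29 + (6*A/17 + 6*L/17) = 6*L/17 + 191*A/493)
K(-2, (3 - 2)*(-5))**2 = ((6/17)*(-2) + 191*((3 - 2)*(-5))/493)**2 = (-12/17 + 191*(1*(-5))/493)**2 = (-12/17 + (191/493)*(-5))**2 = (-12/17 - 955/493)**2 = (-1303/493)**2 = 1697809/243049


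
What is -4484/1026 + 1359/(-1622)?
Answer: -228089/43794 ≈ -5.2082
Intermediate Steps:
-4484/1026 + 1359/(-1622) = -4484*1/1026 + 1359*(-1/1622) = -118/27 - 1359/1622 = -228089/43794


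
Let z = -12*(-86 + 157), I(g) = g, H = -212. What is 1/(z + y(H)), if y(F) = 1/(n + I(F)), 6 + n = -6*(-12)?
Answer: -146/124393 ≈ -0.0011737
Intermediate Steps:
z = -852 (z = -12*71 = -852)
n = 66 (n = -6 - 6*(-12) = -6 + 72 = 66)
y(F) = 1/(66 + F)
1/(z + y(H)) = 1/(-852 + 1/(66 - 212)) = 1/(-852 + 1/(-146)) = 1/(-852 - 1/146) = 1/(-124393/146) = -146/124393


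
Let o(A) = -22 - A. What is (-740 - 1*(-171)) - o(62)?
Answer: -485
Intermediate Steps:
(-740 - 1*(-171)) - o(62) = (-740 - 1*(-171)) - (-22 - 1*62) = (-740 + 171) - (-22 - 62) = -569 - 1*(-84) = -569 + 84 = -485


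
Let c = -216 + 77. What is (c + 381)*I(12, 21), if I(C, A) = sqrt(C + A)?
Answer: 242*sqrt(33) ≈ 1390.2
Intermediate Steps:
I(C, A) = sqrt(A + C)
c = -139
(c + 381)*I(12, 21) = (-139 + 381)*sqrt(21 + 12) = 242*sqrt(33)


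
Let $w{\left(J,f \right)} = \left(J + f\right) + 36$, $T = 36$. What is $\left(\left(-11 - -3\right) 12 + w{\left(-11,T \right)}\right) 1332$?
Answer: $-46620$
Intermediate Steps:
$w{\left(J,f \right)} = 36 + J + f$
$\left(\left(-11 - -3\right) 12 + w{\left(-11,T \right)}\right) 1332 = \left(\left(-11 - -3\right) 12 + \left(36 - 11 + 36\right)\right) 1332 = \left(\left(-11 + \left(-7 + 10\right)\right) 12 + 61\right) 1332 = \left(\left(-11 + 3\right) 12 + 61\right) 1332 = \left(\left(-8\right) 12 + 61\right) 1332 = \left(-96 + 61\right) 1332 = \left(-35\right) 1332 = -46620$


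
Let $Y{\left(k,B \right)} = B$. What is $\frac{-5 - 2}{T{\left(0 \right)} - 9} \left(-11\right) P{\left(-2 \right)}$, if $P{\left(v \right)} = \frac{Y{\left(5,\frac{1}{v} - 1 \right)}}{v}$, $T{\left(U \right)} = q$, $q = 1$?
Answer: $- \frac{231}{32} \approx -7.2188$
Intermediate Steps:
$T{\left(U \right)} = 1$
$P{\left(v \right)} = \frac{-1 + \frac{1}{v}}{v}$ ($P{\left(v \right)} = \frac{\frac{1}{v} - 1}{v} = \frac{-1 + \frac{1}{v}}{v}$)
$\frac{-5 - 2}{T{\left(0 \right)} - 9} \left(-11\right) P{\left(-2 \right)} = \frac{-5 - 2}{1 - 9} \left(-11\right) \frac{1 - -2}{4} = - \frac{7}{-8} \left(-11\right) \frac{1 + 2}{4} = \left(-7\right) \left(- \frac{1}{8}\right) \left(-11\right) \frac{1}{4} \cdot 3 = \frac{7}{8} \left(-11\right) \frac{3}{4} = \left(- \frac{77}{8}\right) \frac{3}{4} = - \frac{231}{32}$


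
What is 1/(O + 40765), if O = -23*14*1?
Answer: 1/40443 ≈ 2.4726e-5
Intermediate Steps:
O = -322 (O = -322*1 = -322)
1/(O + 40765) = 1/(-322 + 40765) = 1/40443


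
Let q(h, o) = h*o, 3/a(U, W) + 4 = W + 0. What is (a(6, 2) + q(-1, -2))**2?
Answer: 1/4 ≈ 0.25000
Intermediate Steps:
a(U, W) = 3/(-4 + W) (a(U, W) = 3/(-4 + (W + 0)) = 3/(-4 + W))
(a(6, 2) + q(-1, -2))**2 = (3/(-4 + 2) - 1*(-2))**2 = (3/(-2) + 2)**2 = (3*(-1/2) + 2)**2 = (-3/2 + 2)**2 = (1/2)**2 = 1/4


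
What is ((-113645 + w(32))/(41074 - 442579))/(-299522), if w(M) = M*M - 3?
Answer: -56312/60129790305 ≈ -9.3651e-7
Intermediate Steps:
w(M) = -3 + M**2 (w(M) = M**2 - 3 = -3 + M**2)
((-113645 + w(32))/(41074 - 442579))/(-299522) = ((-113645 + (-3 + 32**2))/(41074 - 442579))/(-299522) = ((-113645 + (-3 + 1024))/(-401505))*(-1/299522) = ((-113645 + 1021)*(-1/401505))*(-1/299522) = -112624*(-1/401505)*(-1/299522) = (112624/401505)*(-1/299522) = -56312/60129790305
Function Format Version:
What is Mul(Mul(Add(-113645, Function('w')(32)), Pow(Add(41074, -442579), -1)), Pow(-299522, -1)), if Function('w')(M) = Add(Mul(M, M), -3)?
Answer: Rational(-56312, 60129790305) ≈ -9.3651e-7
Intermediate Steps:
Function('w')(M) = Add(-3, Pow(M, 2)) (Function('w')(M) = Add(Pow(M, 2), -3) = Add(-3, Pow(M, 2)))
Mul(Mul(Add(-113645, Function('w')(32)), Pow(Add(41074, -442579), -1)), Pow(-299522, -1)) = Mul(Mul(Add(-113645, Add(-3, Pow(32, 2))), Pow(Add(41074, -442579), -1)), Pow(-299522, -1)) = Mul(Mul(Add(-113645, Add(-3, 1024)), Pow(-401505, -1)), Rational(-1, 299522)) = Mul(Mul(Add(-113645, 1021), Rational(-1, 401505)), Rational(-1, 299522)) = Mul(Mul(-112624, Rational(-1, 401505)), Rational(-1, 299522)) = Mul(Rational(112624, 401505), Rational(-1, 299522)) = Rational(-56312, 60129790305)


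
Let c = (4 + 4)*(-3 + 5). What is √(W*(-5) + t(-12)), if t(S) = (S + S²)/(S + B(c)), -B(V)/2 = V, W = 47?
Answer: I*√238 ≈ 15.427*I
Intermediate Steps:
c = 16 (c = 8*2 = 16)
B(V) = -2*V
t(S) = (S + S²)/(-32 + S) (t(S) = (S + S²)/(S - 2*16) = (S + S²)/(S - 32) = (S + S²)/(-32 + S))
√(W*(-5) + t(-12)) = √(47*(-5) - 12*(1 - 12)/(-32 - 12)) = √(-235 - 12*(-11)/(-44)) = √(-235 - 12*(-1/44)*(-11)) = √(-235 - 3) = √(-238) = I*√238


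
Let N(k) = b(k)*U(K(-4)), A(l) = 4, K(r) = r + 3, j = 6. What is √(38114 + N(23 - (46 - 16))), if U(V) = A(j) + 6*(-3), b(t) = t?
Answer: 2*√9553 ≈ 195.48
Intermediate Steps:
K(r) = 3 + r
U(V) = -14 (U(V) = 4 + 6*(-3) = 4 - 18 = -14)
N(k) = -14*k (N(k) = k*(-14) = -14*k)
√(38114 + N(23 - (46 - 16))) = √(38114 - 14*(23 - (46 - 16))) = √(38114 - 14*(23 - 1*30)) = √(38114 - 14*(23 - 30)) = √(38114 - 14*(-7)) = √(38114 + 98) = √38212 = 2*√9553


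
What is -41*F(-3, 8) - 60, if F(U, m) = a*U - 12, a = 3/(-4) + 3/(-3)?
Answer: 867/4 ≈ 216.75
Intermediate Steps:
a = -7/4 (a = 3*(-¼) + 3*(-⅓) = -¾ - 1 = -7/4 ≈ -1.7500)
F(U, m) = -12 - 7*U/4 (F(U, m) = -7*U/4 - 12 = -12 - 7*U/4)
-41*F(-3, 8) - 60 = -41*(-12 - 7/4*(-3)) - 60 = -41*(-12 + 21/4) - 60 = -41*(-27/4) - 60 = 1107/4 - 60 = 867/4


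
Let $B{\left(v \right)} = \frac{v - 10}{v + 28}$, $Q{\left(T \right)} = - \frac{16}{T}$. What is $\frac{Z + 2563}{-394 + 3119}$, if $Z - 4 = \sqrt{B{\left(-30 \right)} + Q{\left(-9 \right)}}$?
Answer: $\frac{1543}{1635} \approx 0.94373$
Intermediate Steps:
$B{\left(v \right)} = \frac{-10 + v}{28 + v}$
$Z = \frac{26}{3}$ ($Z = 4 + \sqrt{\frac{-10 - 30}{28 - 30} - \frac{16}{-9}} = 4 + \sqrt{\frac{1}{-2} \left(-40\right) - - \frac{16}{9}} = 4 + \sqrt{\left(- \frac{1}{2}\right) \left(-40\right) + \frac{16}{9}} = 4 + \sqrt{20 + \frac{16}{9}} = 4 + \sqrt{\frac{196}{9}} = 4 + \frac{14}{3} = \frac{26}{3} \approx 8.6667$)
$\frac{Z + 2563}{-394 + 3119} = \frac{\frac{26}{3} + 2563}{-394 + 3119} = \frac{7715}{3 \cdot 2725} = \frac{7715}{3} \cdot \frac{1}{2725} = \frac{1543}{1635}$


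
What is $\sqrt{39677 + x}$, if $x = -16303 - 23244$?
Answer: $\sqrt{130} \approx 11.402$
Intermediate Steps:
$x = -39547$
$\sqrt{39677 + x} = \sqrt{39677 - 39547} = \sqrt{130}$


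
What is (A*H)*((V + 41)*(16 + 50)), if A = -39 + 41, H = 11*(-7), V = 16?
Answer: -579348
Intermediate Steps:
H = -77
A = 2
(A*H)*((V + 41)*(16 + 50)) = (2*(-77))*((16 + 41)*(16 + 50)) = -8778*66 = -154*3762 = -579348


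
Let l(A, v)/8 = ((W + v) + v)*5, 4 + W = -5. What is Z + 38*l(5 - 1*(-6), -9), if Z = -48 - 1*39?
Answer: -41127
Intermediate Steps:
W = -9 (W = -4 - 5 = -9)
Z = -87 (Z = -48 - 39 = -87)
l(A, v) = -360 + 80*v (l(A, v) = 8*(((-9 + v) + v)*5) = 8*((-9 + 2*v)*5) = 8*(-45 + 10*v) = -360 + 80*v)
Z + 38*l(5 - 1*(-6), -9) = -87 + 38*(-360 + 80*(-9)) = -87 + 38*(-360 - 720) = -87 + 38*(-1080) = -87 - 41040 = -41127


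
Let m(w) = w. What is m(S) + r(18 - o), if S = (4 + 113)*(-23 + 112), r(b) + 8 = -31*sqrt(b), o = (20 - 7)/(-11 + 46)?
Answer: 10405 - 31*sqrt(21595)/35 ≈ 10275.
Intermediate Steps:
o = 13/35 ≈ 0.37143
r(b) = -8 - 31*sqrt(b)
S = 10413 (S = 117*89 = 10413)
m(S) + r(18 - o) = 10413 + (-8 - 31*sqrt(18 - 1*13/35)) = 10413 + (-8 - 31*sqrt(18 - 13/35)) = 10413 + (-8 - 31*sqrt(21595)/35) = 10405 - 31*sqrt(21595)/35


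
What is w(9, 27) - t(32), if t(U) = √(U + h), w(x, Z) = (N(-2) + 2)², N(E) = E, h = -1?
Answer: -√31 ≈ -5.5678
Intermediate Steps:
w(x, Z) = 0 (w(x, Z) = (-2 + 2)² = 0² = 0)
t(U) = √(-1 + U) (t(U) = √(U - 1) = √(-1 + U))
w(9, 27) - t(32) = 0 - √(-1 + 32) = 0 - √31 = -√31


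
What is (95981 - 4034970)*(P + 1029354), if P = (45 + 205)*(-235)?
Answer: -3823198479356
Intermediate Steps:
P = -58750 (P = 250*(-235) = -58750)
(95981 - 4034970)*(P + 1029354) = (95981 - 4034970)*(-58750 + 1029354) = -3938989*970604 = -3823198479356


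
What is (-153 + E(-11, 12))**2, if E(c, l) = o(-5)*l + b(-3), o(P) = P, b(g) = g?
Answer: 46656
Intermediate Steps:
E(c, l) = -3 - 5*l (E(c, l) = -5*l - 3 = -3 - 5*l)
(-153 + E(-11, 12))**2 = (-153 + (-3 - 5*12))**2 = (-153 + (-3 - 60))**2 = (-153 - 63)**2 = (-216)**2 = 46656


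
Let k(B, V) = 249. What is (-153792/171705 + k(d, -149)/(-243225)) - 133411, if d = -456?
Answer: -123814981951636/928065525 ≈ -1.3341e+5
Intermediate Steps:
(-153792/171705 + k(d, -149)/(-243225)) - 133411 = (-153792/171705 + 249/(-243225)) - 133411 = (-153792*1/171705 + 249*(-1/243225)) - 133411 = (-51264/57235 - 83/81075) - 133411 = -832195861/928065525 - 133411 = -123814981951636/928065525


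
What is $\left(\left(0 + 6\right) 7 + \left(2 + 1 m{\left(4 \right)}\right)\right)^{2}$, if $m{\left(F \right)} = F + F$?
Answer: $2704$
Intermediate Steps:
$m{\left(F \right)} = 2 F$
$\left(\left(0 + 6\right) 7 + \left(2 + 1 m{\left(4 \right)}\right)\right)^{2} = \left(\left(0 + 6\right) 7 + \left(2 + 1 \cdot 2 \cdot 4\right)\right)^{2} = \left(6 \cdot 7 + \left(2 + 1 \cdot 8\right)\right)^{2} = \left(42 + \left(2 + 8\right)\right)^{2} = \left(42 + 10\right)^{2} = 52^{2} = 2704$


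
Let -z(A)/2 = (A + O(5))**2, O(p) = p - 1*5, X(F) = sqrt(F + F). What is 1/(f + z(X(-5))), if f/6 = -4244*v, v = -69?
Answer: 1/1757036 ≈ 5.6914e-7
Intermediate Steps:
f = 1757016 (f = 6*(-4244*(-69)) = 6*292836 = 1757016)
X(F) = sqrt(2)*sqrt(F) (X(F) = sqrt(2*F) = sqrt(2)*sqrt(F))
O(p) = -5 + p (O(p) = p - 5 = -5 + p)
z(A) = -2*A**2 (z(A) = -2*(A + (-5 + 5))**2 = -2*(A + 0)**2 = -2*A**2)
1/(f + z(X(-5))) = 1/(1757016 - 2*(sqrt(2)*sqrt(-5))**2) = 1/(1757016 - 2*(sqrt(2)*(I*sqrt(5)))**2) = 1/(1757016 - 2*(I*sqrt(10))**2) = 1/(1757016 - 2*(-10)) = 1/(1757016 + 20) = 1/1757036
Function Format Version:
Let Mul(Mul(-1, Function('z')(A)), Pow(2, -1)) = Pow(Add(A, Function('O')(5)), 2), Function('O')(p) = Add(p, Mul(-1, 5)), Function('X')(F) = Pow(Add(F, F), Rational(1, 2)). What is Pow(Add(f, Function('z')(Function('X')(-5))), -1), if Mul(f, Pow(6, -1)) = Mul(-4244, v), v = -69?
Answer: Rational(1, 1757036) ≈ 5.6914e-7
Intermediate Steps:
f = 1757016 (f = Mul(6, Mul(-4244, -69)) = Mul(6, 292836) = 1757016)
Function('X')(F) = Mul(Pow(2, Rational(1, 2)), Pow(F, Rational(1, 2))) (Function('X')(F) = Pow(Mul(2, F), Rational(1, 2)) = Mul(Pow(2, Rational(1, 2)), Pow(F, Rational(1, 2))))
Function('O')(p) = Add(-5, p) (Function('O')(p) = Add(p, -5) = Add(-5, p))
Function('z')(A) = Mul(-2, Pow(A, 2)) (Function('z')(A) = Mul(-2, Pow(Add(A, Add(-5, 5)), 2)) = Mul(-2, Pow(Add(A, 0), 2)) = Mul(-2, Pow(A, 2)))
Pow(Add(f, Function('z')(Function('X')(-5))), -1) = Pow(Add(1757016, Mul(-2, Pow(Mul(Pow(2, Rational(1, 2)), Pow(-5, Rational(1, 2))), 2))), -1) = Pow(Add(1757016, Mul(-2, Pow(Mul(Pow(2, Rational(1, 2)), Mul(I, Pow(5, Rational(1, 2)))), 2))), -1) = Pow(Add(1757016, Mul(-2, Pow(Mul(I, Pow(10, Rational(1, 2))), 2))), -1) = Pow(Add(1757016, Mul(-2, -10)), -1) = Pow(Add(1757016, 20), -1) = Pow(1757036, -1) = Rational(1, 1757036)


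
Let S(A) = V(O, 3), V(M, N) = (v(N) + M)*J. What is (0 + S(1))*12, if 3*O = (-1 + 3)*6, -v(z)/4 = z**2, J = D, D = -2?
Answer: 768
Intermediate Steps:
J = -2
v(z) = -4*z**2
O = 4 (O = ((-1 + 3)*6)/3 = (2*6)/3 = (1/3)*12 = 4)
V(M, N) = -2*M + 8*N**2 (V(M, N) = (-4*N**2 + M)*(-2) = (M - 4*N**2)*(-2) = -2*M + 8*N**2)
S(A) = 64 (S(A) = -2*4 + 8*3**2 = -8 + 8*9 = -8 + 72 = 64)
(0 + S(1))*12 = (0 + 64)*12 = 64*12 = 768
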